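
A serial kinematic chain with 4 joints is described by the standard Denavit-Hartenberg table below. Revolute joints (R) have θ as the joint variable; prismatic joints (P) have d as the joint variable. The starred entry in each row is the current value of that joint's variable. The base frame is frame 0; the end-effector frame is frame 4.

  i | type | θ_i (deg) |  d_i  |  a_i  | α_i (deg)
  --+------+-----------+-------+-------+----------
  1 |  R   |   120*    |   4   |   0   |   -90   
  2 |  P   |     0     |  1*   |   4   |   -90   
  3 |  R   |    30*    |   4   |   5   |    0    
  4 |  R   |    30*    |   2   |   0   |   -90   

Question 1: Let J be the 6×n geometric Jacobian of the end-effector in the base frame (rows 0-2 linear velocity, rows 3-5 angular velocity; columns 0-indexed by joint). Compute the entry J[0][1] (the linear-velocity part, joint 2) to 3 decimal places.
-0.866

prismatic axis z_1 = (-0.8660,-0.5000,0.0000)
J_v[:, 1] = z_1; J_ω[:, 1] = (0,0,0)
entry J[0][1] = -0.8660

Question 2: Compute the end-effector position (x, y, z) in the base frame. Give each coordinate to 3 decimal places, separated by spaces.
after link 1: o_1 = (0.0000, 0.0000, 4.0000)
after link 2: o_2 = (-2.8660, 2.9641, 4.0000)
after link 3: o_3 = (-2.8660, 7.9641, -0.0000)
after link 4: o_4 = (-2.8660, 7.9641, -2.0000)

-2.866 7.964 -2.000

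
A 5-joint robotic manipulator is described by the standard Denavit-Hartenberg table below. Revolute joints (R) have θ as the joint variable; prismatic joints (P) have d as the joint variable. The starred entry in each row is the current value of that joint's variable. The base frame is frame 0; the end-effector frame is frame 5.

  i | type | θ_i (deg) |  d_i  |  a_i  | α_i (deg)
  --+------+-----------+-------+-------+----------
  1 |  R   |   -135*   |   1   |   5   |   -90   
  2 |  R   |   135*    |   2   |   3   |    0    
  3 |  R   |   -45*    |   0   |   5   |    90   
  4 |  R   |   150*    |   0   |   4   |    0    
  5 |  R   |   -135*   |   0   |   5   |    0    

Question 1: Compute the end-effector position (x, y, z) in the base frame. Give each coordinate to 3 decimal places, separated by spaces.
after link 1: o_1 = (-3.5355, -3.5355, 1.0000)
after link 2: o_2 = (-0.6213, -3.4497, -1.1213)
after link 3: o_3 = (-0.6213, -3.4497, -6.1213)
after link 4: o_4 = (0.7929, -4.8640, -2.6572)
after link 5: o_5 = (1.7080, -5.7790, -7.4868)

1.708 -5.779 -7.487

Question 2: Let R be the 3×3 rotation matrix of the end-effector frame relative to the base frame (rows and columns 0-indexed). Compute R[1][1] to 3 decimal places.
-0.683

End-effector y-axis (col 1 of R) = (0.6830,-0.6830,0.2588)
R[1][1] = -0.6830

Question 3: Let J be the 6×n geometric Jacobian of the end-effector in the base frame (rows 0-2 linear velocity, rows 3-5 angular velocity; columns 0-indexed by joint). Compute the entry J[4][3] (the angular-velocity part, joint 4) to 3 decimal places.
axis z_3 = (-0.7071,-0.7071,0.0000); lever o_n−o_3 = (2.3293,-2.3293,-1.3655)
cross product → J_v[:, 3] = (0.9656,-0.9656,3.2941)
J_ω[:, 3] = z_3
entry J[4][3] = -0.7071

-0.707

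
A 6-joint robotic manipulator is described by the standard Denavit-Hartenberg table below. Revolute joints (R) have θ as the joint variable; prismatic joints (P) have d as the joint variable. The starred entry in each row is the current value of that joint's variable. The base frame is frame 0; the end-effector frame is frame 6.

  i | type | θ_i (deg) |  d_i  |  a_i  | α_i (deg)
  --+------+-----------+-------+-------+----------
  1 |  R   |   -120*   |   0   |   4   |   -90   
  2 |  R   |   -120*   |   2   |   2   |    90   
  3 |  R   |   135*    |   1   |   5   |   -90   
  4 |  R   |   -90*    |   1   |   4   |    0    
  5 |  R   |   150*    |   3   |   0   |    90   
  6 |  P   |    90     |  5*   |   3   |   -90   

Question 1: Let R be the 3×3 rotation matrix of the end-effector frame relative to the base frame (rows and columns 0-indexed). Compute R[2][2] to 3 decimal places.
End-effector z-axis (col 2 of R) = (0.1572,0.9794,-0.1268)
R[2][2] = -0.1268

-0.127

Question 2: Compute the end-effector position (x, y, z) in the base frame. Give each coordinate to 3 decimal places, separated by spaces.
2.020 -3.797 -12.018

after link 1: o_1 = (-2.0000, -3.4641, 0.0000)
after link 2: o_2 = (0.2321, -3.5981, 1.7321)
after link 3: o_3 = (2.8430, -6.1468, -1.8298)
after link 4: o_4 = (3.7859, -3.0994, -4.4422)
after link 5: o_5 = (1.4185, -2.9573, -6.2793)
after link 6: o_6 = (2.0198, -3.7970, -12.0181)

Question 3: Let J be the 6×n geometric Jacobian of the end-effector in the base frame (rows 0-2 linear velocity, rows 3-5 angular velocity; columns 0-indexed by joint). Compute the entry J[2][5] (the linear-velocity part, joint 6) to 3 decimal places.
prismatic axis z_5 = (0.5937,-0.1964,-0.7803)
J_v[:, 5] = z_5; J_ω[:, 5] = (0,0,0)
entry J[2][5] = -0.7803

-0.780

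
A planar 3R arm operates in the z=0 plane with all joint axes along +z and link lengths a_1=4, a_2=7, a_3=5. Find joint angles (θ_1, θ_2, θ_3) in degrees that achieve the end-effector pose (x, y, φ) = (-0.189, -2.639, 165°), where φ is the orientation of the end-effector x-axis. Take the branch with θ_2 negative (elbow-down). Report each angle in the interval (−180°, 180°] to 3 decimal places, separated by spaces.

44.997 -119.994 -120.003

wrist centre = target − a_3·(cos φ, sin φ) = (4.6406, -3.9331)
cos θ_2 = (37.0047−4²−7²)/(2·4·7) = -0.4999; θ_2 = -119.9945° (elbow-down)
β = atan2(-3.9331,4.6406) = -40.2824°; ψ = atan2(-6.0625,0.5006) = -85.2798°
θ_1 = β − ψ = 44.9973°
θ_3 = φ − θ_1 − θ_2 = -120.0029° (wrapped to (-180°,180°])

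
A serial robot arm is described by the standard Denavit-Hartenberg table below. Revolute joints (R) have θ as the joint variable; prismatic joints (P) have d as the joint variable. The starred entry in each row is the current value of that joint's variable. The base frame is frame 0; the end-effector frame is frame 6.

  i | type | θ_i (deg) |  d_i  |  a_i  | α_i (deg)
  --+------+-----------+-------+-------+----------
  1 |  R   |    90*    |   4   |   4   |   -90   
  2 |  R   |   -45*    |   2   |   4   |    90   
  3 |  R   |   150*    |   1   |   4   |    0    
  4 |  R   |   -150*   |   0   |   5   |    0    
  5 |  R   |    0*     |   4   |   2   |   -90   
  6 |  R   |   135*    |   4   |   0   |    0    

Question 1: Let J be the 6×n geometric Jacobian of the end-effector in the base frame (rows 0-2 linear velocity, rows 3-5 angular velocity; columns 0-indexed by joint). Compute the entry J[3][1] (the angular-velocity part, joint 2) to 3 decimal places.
-1.000

axis z_1 = (-1.0000,0.0000,0.0000); lever o_n−o_1 = (-8.0000,1.7932,8.8642)
cross product → J_v[:, 1] = (0.0000,8.8642,-1.7932)
J_ω[:, 1] = z_1
entry J[3][1] = -1.0000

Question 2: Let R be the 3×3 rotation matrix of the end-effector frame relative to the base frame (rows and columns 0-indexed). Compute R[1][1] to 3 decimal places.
-1.000

End-effector y-axis (col 1 of R) = (-0.0000,-1.0000,0.0000)
R[1][1] = -1.0000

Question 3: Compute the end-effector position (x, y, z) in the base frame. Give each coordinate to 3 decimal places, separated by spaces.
-8.000 5.793 12.864

after link 1: o_1 = (0.0000, 4.0000, 4.0000)
after link 2: o_2 = (-2.0000, 6.8284, 6.8284)
after link 3: o_3 = (-4.0000, 3.6718, 5.0860)
after link 4: o_4 = (-4.0000, 7.2074, 8.6216)
after link 5: o_5 = (-4.0000, 5.7932, 12.8642)
after link 6: o_6 = (-8.0000, 5.7932, 12.8642)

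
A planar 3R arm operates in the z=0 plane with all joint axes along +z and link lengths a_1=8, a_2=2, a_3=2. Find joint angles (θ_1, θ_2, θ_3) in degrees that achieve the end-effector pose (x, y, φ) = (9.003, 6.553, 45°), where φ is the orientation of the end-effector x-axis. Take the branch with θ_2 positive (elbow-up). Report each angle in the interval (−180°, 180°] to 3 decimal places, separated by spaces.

wrist centre = target − a_3·(cos φ, sin φ) = (7.5888, 5.1388)
cos θ_2 = (83.9968−8²−2²)/(2·8·2) = 0.4999; θ_2 = 60.0066° (elbow-up)
β = atan2(5.1388,7.5888) = 34.1041°; ψ = atan2(1.7322,8.9998) = 10.8943°
θ_1 = β − ψ = 23.2098°
θ_3 = φ − θ_1 − θ_2 = -38.2164° (wrapped to (-180°,180°])

23.210 60.007 -38.216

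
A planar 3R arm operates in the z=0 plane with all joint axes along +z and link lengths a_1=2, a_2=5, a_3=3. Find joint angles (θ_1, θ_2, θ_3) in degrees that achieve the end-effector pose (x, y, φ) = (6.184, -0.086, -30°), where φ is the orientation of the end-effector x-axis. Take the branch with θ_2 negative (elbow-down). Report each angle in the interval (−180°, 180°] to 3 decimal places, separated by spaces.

134.994 -134.998 -29.996

wrist centre = target − a_3·(cos φ, sin φ) = (3.5859, 1.4140)
cos θ_2 = (14.8582−2²−5²)/(2·2·5) = -0.7071; θ_2 = -134.9985° (elbow-down)
β = atan2(1.4140,3.5859) = 21.5203°; ψ = atan2(-3.5356,-1.5354) = -113.4741°
θ_1 = β − ψ = 134.9944°
θ_3 = φ − θ_1 − θ_2 = -29.9960° (wrapped to (-180°,180°])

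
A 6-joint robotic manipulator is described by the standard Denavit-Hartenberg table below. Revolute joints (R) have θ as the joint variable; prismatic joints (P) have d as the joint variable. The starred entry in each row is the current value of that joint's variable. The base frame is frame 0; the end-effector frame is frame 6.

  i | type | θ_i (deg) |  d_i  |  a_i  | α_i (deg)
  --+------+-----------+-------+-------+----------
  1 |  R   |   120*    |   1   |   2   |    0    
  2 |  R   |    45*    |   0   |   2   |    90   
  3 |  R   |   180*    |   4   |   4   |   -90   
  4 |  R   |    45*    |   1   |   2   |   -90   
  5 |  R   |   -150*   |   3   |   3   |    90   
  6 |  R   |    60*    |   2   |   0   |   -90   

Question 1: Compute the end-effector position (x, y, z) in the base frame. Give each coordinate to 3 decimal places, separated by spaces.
-1.430 4.962 0.232

after link 1: o_1 = (-1.0000, 1.7321, 1.0000)
after link 2: o_2 = (-2.9319, 2.2497, 1.0000)
after link 3: o_3 = (1.9671, 5.0781, 1.0000)
after link 4: o_4 = (2.9671, 3.3461, 0.0000)
after link 5: o_5 = (-0.9300, 4.0961, -1.5000)
after link 6: o_6 = (-1.4300, 4.9621, 0.2321)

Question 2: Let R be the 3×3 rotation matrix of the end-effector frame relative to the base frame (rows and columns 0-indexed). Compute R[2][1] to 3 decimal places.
-0.866

End-effector y-axis (col 1 of R) = (0.2500,-0.4330,-0.8660)
R[2][1] = -0.8660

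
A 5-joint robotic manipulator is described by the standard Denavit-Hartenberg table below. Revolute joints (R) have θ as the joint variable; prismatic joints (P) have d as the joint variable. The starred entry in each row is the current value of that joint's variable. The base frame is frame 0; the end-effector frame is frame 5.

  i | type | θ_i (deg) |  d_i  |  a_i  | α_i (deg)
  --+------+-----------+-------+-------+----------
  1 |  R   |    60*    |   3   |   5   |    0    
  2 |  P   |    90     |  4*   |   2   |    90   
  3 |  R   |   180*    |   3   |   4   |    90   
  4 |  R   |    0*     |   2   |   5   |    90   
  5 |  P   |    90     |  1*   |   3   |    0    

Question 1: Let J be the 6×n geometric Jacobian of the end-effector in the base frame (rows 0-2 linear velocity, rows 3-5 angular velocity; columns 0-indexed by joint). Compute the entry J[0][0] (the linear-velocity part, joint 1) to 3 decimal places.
-2.562

axis z_0 = ẑ; lever o_n−o_0 = (9.5622,2.5622,12.0000)
cross product → J_v[:, 0] = (-2.5622,9.5622,0.0000)
J_ω[:, 0] = z_0
entry J[0][0] = -2.5622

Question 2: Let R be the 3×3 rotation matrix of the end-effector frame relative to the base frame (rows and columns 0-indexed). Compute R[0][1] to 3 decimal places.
-0.866

End-effector y-axis (col 1 of R) = (-0.8660,0.5000,-0.0000)
R[0][1] = -0.8660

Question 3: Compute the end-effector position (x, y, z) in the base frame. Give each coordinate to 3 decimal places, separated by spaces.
after link 1: o_1 = (2.5000, 4.3301, 3.0000)
after link 2: o_2 = (0.7679, 5.3301, 7.0000)
after link 3: o_3 = (5.7321, 5.9282, 7.0000)
after link 4: o_4 = (10.0622, 3.4282, 9.0000)
after link 5: o_5 = (9.5622, 2.5622, 12.0000)

9.562 2.562 12.000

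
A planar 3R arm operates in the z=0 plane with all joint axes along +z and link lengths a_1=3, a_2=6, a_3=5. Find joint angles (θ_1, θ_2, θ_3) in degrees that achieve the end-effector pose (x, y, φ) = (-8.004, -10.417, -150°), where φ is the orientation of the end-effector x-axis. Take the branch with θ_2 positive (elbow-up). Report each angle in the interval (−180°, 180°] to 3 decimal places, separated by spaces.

-134.999 30.002 -45.003

wrist centre = target − a_3·(cos φ, sin φ) = (-3.6739, -7.9170)
cos θ_2 = (76.1762−3²−6²)/(2·3·6) = 0.8660; θ_2 = 30.0022° (elbow-up)
β = atan2(-7.9170,-3.6739) = -114.8936°; ψ = atan2(3.0002,8.1960) = 20.1054°
θ_1 = β − ψ = -134.9990°
θ_3 = φ − θ_1 − θ_2 = -45.0032° (wrapped to (-180°,180°])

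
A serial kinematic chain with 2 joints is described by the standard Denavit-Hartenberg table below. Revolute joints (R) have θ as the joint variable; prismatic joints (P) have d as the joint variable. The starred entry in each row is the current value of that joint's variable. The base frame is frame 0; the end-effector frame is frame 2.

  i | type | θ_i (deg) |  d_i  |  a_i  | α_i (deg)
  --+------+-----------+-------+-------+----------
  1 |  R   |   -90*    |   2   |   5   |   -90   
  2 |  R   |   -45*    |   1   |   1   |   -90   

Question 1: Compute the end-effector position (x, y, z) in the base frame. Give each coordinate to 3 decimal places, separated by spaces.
after link 1: o_1 = (0.0000, -5.0000, 2.0000)
after link 2: o_2 = (1.0000, -5.7071, 2.7071)

1.000 -5.707 2.707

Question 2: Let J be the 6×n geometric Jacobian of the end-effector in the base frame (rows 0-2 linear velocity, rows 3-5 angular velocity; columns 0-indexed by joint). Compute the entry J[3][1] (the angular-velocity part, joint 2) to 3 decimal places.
1.000

axis z_1 = (1.0000,0.0000,0.0000); lever o_n−o_1 = (1.0000,-0.7071,0.7071)
cross product → J_v[:, 1] = (0.0000,-0.7071,-0.7071)
J_ω[:, 1] = z_1
entry J[3][1] = 1.0000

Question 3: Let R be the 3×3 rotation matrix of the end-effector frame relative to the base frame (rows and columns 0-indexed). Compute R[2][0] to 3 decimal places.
0.707

End-effector x-axis (col 0 of R) = (0.0000,-0.7071,0.7071)
R[2][0] = 0.7071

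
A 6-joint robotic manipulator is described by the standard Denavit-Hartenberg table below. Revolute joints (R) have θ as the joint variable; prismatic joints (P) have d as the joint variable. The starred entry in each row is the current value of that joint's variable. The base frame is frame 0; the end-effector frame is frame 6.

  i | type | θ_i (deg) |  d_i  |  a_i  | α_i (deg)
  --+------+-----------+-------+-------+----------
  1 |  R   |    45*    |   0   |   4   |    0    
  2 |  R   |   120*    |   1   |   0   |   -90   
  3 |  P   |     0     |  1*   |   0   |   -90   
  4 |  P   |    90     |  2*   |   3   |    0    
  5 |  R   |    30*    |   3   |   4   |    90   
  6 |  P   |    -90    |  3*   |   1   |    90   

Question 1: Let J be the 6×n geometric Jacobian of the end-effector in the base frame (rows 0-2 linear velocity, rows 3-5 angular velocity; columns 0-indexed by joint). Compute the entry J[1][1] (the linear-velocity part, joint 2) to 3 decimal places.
1.225

axis z_1 = (0.0000,0.0000,1.0000); lever o_n−o_1 = (1.2247,6.8816,-3.0000)
cross product → J_v[:, 1] = (-6.8816,1.2247,0.0000)
J_ω[:, 1] = z_1
entry J[1][1] = 1.2247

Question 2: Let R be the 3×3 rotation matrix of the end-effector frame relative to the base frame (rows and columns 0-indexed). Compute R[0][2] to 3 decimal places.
-0.707

End-effector z-axis (col 2 of R) = (-0.7071,-0.7071,0.0000)
R[0][2] = -0.7071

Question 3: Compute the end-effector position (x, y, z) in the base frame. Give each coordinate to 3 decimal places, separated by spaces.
4.053 9.710 -3.000

after link 1: o_1 = (2.8284, 2.8284, 0.0000)
after link 2: o_2 = (2.8284, 2.8284, 1.0000)
after link 3: o_3 = (2.5696, 1.8625, 1.0000)
after link 4: o_4 = (3.3461, 4.7603, -1.0000)
after link 5: o_5 = (6.1745, 7.5887, -4.0000)
after link 6: o_6 = (4.0532, 9.7100, -3.0000)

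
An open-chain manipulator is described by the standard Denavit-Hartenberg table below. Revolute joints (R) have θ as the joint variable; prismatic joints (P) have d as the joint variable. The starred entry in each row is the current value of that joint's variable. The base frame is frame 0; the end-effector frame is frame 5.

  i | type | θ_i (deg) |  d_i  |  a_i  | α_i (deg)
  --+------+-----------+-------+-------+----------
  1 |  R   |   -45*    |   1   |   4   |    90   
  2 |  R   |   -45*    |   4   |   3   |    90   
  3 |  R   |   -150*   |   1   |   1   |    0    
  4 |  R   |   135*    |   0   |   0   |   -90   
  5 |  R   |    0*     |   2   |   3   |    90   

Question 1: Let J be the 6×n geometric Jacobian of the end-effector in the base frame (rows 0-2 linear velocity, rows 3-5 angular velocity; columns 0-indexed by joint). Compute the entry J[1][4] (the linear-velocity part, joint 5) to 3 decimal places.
axis z_4 = (-0.5536,-0.8124,-0.1830); lever o_n−o_4 = (0.8907,-2.5247,-2.4151)
cross product → J_v[:, 4] = (1.5000,-1.5000,2.1213)
J_ω[:, 4] = z_4
entry J[1][4] = -1.5000

-1.500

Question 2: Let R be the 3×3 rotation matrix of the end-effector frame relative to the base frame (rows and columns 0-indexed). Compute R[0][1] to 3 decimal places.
End-effector y-axis (col 1 of R) = (-0.5536,-0.8124,-0.1830)
R[0][1] = -0.5536

-0.554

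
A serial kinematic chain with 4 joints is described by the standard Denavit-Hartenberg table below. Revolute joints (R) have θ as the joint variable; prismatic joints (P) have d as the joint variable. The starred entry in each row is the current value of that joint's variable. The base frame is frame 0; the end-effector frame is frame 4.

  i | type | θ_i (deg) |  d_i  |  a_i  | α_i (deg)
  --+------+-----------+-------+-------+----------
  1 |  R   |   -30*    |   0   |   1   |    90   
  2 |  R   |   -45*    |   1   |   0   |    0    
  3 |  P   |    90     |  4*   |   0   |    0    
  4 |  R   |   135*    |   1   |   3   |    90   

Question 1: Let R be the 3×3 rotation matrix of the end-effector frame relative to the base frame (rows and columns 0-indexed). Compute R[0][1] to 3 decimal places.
End-effector y-axis (col 1 of R) = (-0.5000,-0.8660,0.0000)
R[0][1] = -0.5000

-0.500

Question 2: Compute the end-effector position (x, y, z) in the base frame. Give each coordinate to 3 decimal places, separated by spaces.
after link 1: o_1 = (0.8660, -0.5000, 0.0000)
after link 2: o_2 = (0.3660, -1.3660, 0.0000)
after link 3: o_3 = (-1.6340, -4.8301, 0.0000)
after link 4: o_4 = (-4.7321, -4.1962, 0.0000)

-4.732 -4.196 0.000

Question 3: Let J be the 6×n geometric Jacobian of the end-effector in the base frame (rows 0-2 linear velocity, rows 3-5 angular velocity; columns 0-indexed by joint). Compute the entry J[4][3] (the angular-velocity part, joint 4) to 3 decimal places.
axis z_3 = (-0.5000,-0.8660,0.0000); lever o_n−o_3 = (-3.0981,0.6340,0.0000)
cross product → J_v[:, 3] = (-0.0000,-0.0000,-3.0000)
J_ω[:, 3] = z_3
entry J[4][3] = -0.8660

-0.866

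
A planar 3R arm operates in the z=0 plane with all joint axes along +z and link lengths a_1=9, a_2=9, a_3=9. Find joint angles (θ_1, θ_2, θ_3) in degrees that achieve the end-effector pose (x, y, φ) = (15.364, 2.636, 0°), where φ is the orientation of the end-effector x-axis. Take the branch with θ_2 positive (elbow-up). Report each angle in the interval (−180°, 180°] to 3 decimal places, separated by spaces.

wrist centre = target − a_3·(cos φ, sin φ) = (6.3640, 2.6360)
cos θ_2 = (47.4490−9²−9²)/(2·9·9) = -0.7071; θ_2 = 134.9999° (elbow-up)
β = atan2(2.6360,6.3640) = 22.4996°; ψ = atan2(6.3640,2.6361) = 67.4999°
θ_1 = β − ψ = -45.0004°
θ_3 = φ − θ_1 − θ_2 = -89.9995° (wrapped to (-180°,180°])

-45.000 135.000 -90.000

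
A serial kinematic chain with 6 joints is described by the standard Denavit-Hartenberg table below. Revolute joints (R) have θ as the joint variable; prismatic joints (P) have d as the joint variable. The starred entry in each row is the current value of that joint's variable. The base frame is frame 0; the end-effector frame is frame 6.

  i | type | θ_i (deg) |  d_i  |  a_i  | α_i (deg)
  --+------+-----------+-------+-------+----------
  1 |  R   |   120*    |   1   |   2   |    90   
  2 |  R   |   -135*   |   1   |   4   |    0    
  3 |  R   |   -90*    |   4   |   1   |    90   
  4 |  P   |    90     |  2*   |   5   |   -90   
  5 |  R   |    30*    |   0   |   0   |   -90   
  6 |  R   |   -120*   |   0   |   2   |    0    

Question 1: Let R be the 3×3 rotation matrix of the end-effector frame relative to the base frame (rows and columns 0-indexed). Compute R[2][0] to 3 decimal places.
End-effector x-axis (col 0 of R) = (-0.7696,0.4669,-0.4356)
R[2][0] = -0.4356

-0.436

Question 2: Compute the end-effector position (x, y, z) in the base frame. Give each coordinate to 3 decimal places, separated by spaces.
7.182 5.829 -0.578

after link 1: o_1 = (-1.0000, 1.7321, 1.0000)
after link 2: o_2 = (1.2802, -0.2174, -1.8284)
after link 3: o_3 = (5.0979, 1.1702, -1.1213)
after link 4: o_4 = (8.7209, 4.8949, 0.2929)
after link 5: o_5 = (8.7209, 4.8949, 0.2929)
after link 6: o_6 = (7.1818, 5.8288, -0.5783)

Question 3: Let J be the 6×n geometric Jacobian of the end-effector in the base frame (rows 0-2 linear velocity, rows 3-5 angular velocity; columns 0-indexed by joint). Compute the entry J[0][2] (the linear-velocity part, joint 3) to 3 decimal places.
axis z_2 = (0.8660,0.5000,0.0000); lever o_n−o_2 = (5.9015,6.0462,1.2501)
cross product → J_v[:, 2] = (0.6251,-1.0826,2.2854)
J_ω[:, 2] = z_2
entry J[0][2] = 0.6251

0.625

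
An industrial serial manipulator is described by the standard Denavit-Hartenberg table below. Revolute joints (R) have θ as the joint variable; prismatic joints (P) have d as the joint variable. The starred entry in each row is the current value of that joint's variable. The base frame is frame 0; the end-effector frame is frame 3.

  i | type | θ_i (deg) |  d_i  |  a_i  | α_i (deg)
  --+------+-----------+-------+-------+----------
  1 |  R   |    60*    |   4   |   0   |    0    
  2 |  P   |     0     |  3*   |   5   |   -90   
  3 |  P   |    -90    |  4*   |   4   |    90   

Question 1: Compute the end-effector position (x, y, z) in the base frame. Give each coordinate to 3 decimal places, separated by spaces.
after link 1: o_1 = (0.0000, 0.0000, 4.0000)
after link 2: o_2 = (2.5000, 4.3301, 7.0000)
after link 3: o_3 = (-0.9641, 6.3301, 11.0000)

-0.964 6.330 11.000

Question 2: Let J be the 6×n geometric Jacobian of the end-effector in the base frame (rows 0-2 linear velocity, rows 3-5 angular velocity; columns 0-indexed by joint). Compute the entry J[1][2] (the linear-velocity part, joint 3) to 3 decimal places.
prismatic axis z_2 = (-0.8660,0.5000,0.0000)
J_v[:, 2] = z_2; J_ω[:, 2] = (0,0,0)
entry J[1][2] = 0.5000

0.500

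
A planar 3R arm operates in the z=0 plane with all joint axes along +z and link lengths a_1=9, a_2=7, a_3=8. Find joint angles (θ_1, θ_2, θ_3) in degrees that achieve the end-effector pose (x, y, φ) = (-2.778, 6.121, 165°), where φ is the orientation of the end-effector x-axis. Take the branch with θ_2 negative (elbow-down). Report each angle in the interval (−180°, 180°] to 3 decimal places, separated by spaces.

90.003 -135.001 -150.002

wrist centre = target − a_3·(cos φ, sin φ) = (4.9494, 4.0504)
cos θ_2 = (40.9028−9²−7²)/(2·9·7) = -0.7071; θ_2 = -135.0012° (elbow-down)
β = atan2(4.0504,4.9494) = 39.2959°; ψ = atan2(-4.9496,4.0502) = -50.7075°
θ_1 = β − ψ = 90.0034°
θ_3 = φ − θ_1 − θ_2 = -150.0023° (wrapped to (-180°,180°])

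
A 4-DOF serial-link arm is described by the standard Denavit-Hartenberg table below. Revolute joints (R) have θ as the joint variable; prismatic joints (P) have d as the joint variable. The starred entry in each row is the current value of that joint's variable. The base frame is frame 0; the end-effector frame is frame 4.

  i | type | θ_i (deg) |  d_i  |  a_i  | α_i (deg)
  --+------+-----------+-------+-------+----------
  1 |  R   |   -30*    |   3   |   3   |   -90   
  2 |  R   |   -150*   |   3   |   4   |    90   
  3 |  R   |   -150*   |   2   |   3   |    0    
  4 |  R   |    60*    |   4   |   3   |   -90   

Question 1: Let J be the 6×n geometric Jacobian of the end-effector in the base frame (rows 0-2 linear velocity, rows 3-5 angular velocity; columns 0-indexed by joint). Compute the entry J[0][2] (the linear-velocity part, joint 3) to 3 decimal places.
-4.674

axis z_2 = (-0.4330,0.2500,-0.8660); lever o_n−o_2 = (-2.8995,-3.5221,-6.4952)
cross product → J_v[:, 2] = (-4.6740,-0.3014,2.2500)
J_ω[:, 2] = z_2
entry J[0][2] = -4.6740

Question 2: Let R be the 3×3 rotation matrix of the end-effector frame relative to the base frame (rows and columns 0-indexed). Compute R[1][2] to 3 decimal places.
0.433

End-effector z-axis (col 2 of R) = (-0.7500,0.4330,0.5000)
R[1][2] = 0.4330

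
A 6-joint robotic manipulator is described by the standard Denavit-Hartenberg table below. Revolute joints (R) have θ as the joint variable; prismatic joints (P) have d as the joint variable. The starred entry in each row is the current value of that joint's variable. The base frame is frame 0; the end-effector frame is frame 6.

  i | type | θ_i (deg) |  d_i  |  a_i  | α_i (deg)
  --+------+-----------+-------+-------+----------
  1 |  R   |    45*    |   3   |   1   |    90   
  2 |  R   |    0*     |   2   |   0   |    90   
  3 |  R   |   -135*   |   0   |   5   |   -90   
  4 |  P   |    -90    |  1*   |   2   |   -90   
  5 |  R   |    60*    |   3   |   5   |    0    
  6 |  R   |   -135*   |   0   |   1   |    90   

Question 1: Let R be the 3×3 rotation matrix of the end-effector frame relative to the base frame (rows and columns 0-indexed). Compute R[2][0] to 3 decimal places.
End-effector x-axis (col 0 of R) = (0.0000,0.9659,-0.2588)
R[2][0] = -0.2588

-0.259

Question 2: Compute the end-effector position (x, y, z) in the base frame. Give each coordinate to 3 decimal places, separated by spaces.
-5.879 -3.071 -1.759

after link 1: o_1 = (0.7071, 0.7071, 3.0000)
after link 2: o_2 = (2.1213, -0.7071, 3.0000)
after link 3: o_3 = (-2.8787, -0.7071, 3.0000)
after link 4: o_4 = (-2.8787, 0.2929, 1.0000)
after link 5: o_5 = (-5.8787, -4.0372, -1.5000)
after link 6: o_6 = (-5.8787, -3.0713, -1.7588)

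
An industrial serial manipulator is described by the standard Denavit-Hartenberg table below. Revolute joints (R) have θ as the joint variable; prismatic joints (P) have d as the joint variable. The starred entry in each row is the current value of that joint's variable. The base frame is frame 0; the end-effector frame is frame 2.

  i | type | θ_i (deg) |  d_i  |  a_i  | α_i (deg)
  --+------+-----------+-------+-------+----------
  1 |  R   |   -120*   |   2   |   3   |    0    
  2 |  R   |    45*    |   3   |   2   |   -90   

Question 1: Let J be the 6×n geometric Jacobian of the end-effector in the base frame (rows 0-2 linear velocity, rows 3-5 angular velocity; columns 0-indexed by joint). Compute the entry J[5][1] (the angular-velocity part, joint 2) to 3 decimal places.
axis z_1 = (0.0000,0.0000,1.0000); lever o_n−o_1 = (0.5176,-1.9319,3.0000)
cross product → J_v[:, 1] = (1.9319,0.5176,-0.0000)
J_ω[:, 1] = z_1
entry J[5][1] = 1.0000

1.000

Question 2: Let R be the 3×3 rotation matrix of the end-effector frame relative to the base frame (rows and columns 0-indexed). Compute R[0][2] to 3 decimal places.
End-effector z-axis (col 2 of R) = (0.9659,0.2588,0.0000)
R[0][2] = 0.9659

0.966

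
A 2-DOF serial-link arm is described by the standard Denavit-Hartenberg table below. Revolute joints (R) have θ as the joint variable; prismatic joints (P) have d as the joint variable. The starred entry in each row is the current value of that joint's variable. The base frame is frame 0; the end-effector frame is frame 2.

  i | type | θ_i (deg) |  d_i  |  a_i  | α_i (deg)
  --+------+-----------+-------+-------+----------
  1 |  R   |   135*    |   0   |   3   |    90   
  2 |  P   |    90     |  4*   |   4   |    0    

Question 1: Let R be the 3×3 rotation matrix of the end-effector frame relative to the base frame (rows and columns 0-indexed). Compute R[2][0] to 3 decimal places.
End-effector x-axis (col 0 of R) = (-0.0000,0.0000,1.0000)
R[2][0] = 1.0000

1.000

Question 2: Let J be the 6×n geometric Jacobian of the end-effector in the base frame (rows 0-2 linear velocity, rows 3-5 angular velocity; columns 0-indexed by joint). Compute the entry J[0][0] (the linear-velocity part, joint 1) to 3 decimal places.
-4.950

axis z_0 = ẑ; lever o_n−o_0 = (0.7071,4.9497,4.0000)
cross product → J_v[:, 0] = (-4.9497,0.7071,0.0000)
J_ω[:, 0] = z_0
entry J[0][0] = -4.9497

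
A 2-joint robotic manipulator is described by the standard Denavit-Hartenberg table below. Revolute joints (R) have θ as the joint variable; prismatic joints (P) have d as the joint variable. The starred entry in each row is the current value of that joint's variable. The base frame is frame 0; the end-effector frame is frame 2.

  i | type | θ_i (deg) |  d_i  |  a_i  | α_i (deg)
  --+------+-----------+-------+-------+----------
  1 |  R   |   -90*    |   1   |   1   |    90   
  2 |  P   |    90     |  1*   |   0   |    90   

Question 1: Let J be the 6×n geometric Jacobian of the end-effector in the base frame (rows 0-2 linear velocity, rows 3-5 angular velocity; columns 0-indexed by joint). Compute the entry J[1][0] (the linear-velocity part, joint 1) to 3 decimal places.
axis z_0 = ẑ; lever o_n−o_0 = (-1.0000,-1.0000,1.0000)
cross product → J_v[:, 0] = (1.0000,-1.0000,0.0000)
J_ω[:, 0] = z_0
entry J[1][0] = -1.0000

-1.000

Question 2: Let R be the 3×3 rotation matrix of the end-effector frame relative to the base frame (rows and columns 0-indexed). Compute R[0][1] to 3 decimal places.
End-effector y-axis (col 1 of R) = (-1.0000,0.0000,0.0000)
R[0][1] = -1.0000

-1.000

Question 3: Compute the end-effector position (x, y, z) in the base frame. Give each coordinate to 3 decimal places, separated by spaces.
-1.000 -1.000 1.000

after link 1: o_1 = (0.0000, -1.0000, 1.0000)
after link 2: o_2 = (-1.0000, -1.0000, 1.0000)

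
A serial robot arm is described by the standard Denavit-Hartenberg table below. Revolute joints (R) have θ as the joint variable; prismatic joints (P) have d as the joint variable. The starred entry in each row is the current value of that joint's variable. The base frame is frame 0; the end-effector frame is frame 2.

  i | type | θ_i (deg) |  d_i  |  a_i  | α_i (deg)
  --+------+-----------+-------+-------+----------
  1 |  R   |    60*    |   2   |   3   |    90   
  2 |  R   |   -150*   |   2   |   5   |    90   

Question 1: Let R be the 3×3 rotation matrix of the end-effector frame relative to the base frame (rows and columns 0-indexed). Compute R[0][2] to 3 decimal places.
-0.250

End-effector z-axis (col 2 of R) = (-0.2500,-0.4330,0.8660)
R[0][2] = -0.2500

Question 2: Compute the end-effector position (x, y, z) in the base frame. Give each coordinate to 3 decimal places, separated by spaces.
1.067 -2.152 -0.500

after link 1: o_1 = (1.5000, 2.5981, 2.0000)
after link 2: o_2 = (1.0670, -2.1519, -0.5000)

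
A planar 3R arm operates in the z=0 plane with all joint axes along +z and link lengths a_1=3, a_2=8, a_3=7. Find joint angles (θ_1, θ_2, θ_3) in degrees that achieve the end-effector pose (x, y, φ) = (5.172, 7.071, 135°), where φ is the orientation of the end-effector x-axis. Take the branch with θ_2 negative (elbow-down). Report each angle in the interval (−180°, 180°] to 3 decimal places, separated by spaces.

44.988 -44.986 134.997

wrist centre = target − a_3·(cos φ, sin φ) = (10.1217, 2.1213)
cos θ_2 = (106.9495−3²−8²)/(2·3·8) = 0.7073; θ_2 = -44.9859° (elbow-down)
β = atan2(2.1213,10.1217) = 11.8364°; ψ = atan2(-5.6555,8.6582) = -33.1521°
θ_1 = β − ψ = 44.9885°
θ_3 = φ − θ_1 − θ_2 = 134.9974° (wrapped to (-180°,180°])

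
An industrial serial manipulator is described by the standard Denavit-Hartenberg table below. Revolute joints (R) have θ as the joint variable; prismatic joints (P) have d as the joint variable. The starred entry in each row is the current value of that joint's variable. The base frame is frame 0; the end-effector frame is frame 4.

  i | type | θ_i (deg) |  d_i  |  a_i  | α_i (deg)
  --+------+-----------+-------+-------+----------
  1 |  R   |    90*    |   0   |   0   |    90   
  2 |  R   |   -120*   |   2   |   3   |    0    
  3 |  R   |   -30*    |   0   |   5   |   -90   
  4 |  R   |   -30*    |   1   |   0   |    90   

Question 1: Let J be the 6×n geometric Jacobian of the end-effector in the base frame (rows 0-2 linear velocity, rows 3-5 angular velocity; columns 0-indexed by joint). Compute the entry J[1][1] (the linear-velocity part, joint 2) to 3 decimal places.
5.964

axis z_1 = (1.0000,-0.0000,0.0000); lever o_n−o_1 = (2.0000,-5.3301,-5.9641)
cross product → J_v[:, 1] = (0.0000,5.9641,-5.3301)
J_ω[:, 1] = z_1
entry J[1][1] = 5.9641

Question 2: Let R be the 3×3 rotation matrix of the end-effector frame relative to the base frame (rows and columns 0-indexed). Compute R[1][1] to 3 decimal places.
0.500

End-effector y-axis (col 1 of R) = (0.0000,0.5000,-0.8660)
R[1][1] = 0.5000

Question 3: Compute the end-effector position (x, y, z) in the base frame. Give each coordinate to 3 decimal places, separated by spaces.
2.000 -5.330 -5.964

after link 1: o_1 = (0.0000, 0.0000, 0.0000)
after link 2: o_2 = (2.0000, -1.5000, -2.5981)
after link 3: o_3 = (2.0000, -5.8301, -5.0981)
after link 4: o_4 = (2.0000, -5.3301, -5.9641)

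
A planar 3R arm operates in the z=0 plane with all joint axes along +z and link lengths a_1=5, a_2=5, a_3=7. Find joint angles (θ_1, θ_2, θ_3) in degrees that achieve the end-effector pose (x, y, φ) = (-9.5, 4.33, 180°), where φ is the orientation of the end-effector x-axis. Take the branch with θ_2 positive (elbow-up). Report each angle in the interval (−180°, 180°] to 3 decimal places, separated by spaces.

wrist centre = target − a_3·(cos φ, sin φ) = (-2.5000, 4.3300)
cos θ_2 = (24.9989−5²−5²)/(2·5·5) = -0.5000; θ_2 = 120.0015° (elbow-up)
β = atan2(4.3300,-2.5000) = 120.0007°; ψ = atan2(4.3301,2.4999) = 60.0007°
θ_1 = β − ψ = 60.0000°
θ_3 = φ − θ_1 − θ_2 = -0.0015° (wrapped to (-180°,180°])

60.000 120.001 -0.001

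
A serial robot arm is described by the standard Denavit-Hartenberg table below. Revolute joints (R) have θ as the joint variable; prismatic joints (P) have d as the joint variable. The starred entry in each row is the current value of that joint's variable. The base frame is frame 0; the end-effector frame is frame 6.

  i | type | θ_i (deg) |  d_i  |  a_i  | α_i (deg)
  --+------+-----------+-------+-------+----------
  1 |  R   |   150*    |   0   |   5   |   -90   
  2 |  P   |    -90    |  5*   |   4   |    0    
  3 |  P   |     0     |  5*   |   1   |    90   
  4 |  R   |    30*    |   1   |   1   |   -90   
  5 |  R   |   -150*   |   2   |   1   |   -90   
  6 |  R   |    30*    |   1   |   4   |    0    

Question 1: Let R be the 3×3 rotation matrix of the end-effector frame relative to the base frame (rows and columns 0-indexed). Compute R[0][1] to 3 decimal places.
0.050

End-effector y-axis (col 1 of R) = (0.0502,0.5870,0.8080)
R[0][1] = 0.0502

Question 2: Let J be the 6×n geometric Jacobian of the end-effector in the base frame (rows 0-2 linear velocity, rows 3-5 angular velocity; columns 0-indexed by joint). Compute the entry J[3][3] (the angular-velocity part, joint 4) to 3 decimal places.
axis z_3 = (0.8660,-0.5000,0.0000); lever o_n−o_3 = (4.1405,-1.0245,-2.0490)
cross product → J_v[:, 3] = (1.0245,1.7745,1.1830)
J_ω[:, 3] = z_3
entry J[3][3] = 0.8660

0.866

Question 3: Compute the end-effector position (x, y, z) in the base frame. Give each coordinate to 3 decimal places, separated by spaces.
after link 1: o_1 = (-4.3301, 2.5000, 0.0000)
after link 2: o_2 = (-6.8301, -1.8301, 4.0000)
after link 3: o_3 = (-9.3301, -6.1603, 5.0000)
after link 4: o_4 = (-8.7141, -7.0933, 5.8660)
after link 5: o_5 = (-8.9306, -8.4683, 4.1160)
after link 6: o_6 = (-5.1896, -7.1848, 2.9510)

-5.190 -7.185 2.951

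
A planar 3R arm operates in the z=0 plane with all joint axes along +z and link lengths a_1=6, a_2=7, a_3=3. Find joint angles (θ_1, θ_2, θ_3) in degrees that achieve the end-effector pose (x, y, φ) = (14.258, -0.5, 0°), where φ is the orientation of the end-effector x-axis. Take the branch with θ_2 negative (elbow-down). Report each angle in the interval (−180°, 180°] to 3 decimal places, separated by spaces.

wrist centre = target − a_3·(cos φ, sin φ) = (11.2580, -0.5000)
cos θ_2 = (126.9926−6²−7²)/(2·6·7) = 0.4999; θ_2 = -60.0059° (elbow-down)
β = atan2(-0.5000,11.2580) = -2.5430°; ψ = atan2(-6.0625,9.4994) = -32.5462°
θ_1 = β − ψ = 30.0032°
θ_3 = φ − θ_1 − θ_2 = 30.0027° (wrapped to (-180°,180°])

30.003 -60.006 30.003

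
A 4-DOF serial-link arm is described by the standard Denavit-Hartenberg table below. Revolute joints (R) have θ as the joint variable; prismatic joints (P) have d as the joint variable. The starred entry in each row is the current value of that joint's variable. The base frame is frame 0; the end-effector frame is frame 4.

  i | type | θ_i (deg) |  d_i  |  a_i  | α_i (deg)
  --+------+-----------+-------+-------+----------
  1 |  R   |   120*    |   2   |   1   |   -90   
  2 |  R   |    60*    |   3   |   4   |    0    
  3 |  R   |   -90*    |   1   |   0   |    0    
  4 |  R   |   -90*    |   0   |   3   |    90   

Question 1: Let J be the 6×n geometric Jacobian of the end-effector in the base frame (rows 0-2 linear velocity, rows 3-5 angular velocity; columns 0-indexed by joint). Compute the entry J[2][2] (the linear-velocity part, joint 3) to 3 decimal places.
1.500

axis z_2 = (-0.8660,-0.5000,0.0000); lever o_n−o_2 = (-0.1160,-1.7990,2.5981)
cross product → J_v[:, 2] = (-1.2990,2.2500,1.5000)
J_ω[:, 2] = z_2
entry J[2][2] = 1.5000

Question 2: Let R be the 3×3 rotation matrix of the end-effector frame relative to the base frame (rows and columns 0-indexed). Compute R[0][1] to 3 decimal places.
End-effector y-axis (col 1 of R) = (-0.8660,-0.5000,0.0000)
R[0][1] = -0.8660

-0.866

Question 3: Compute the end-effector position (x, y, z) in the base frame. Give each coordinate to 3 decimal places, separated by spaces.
after link 1: o_1 = (-0.5000, 0.8660, 2.0000)
after link 2: o_2 = (-4.0981, 1.0981, -1.4641)
after link 3: o_3 = (-4.9641, 0.5981, -1.4641)
after link 4: o_4 = (-4.2141, -0.7010, 1.1340)

-4.214 -0.701 1.134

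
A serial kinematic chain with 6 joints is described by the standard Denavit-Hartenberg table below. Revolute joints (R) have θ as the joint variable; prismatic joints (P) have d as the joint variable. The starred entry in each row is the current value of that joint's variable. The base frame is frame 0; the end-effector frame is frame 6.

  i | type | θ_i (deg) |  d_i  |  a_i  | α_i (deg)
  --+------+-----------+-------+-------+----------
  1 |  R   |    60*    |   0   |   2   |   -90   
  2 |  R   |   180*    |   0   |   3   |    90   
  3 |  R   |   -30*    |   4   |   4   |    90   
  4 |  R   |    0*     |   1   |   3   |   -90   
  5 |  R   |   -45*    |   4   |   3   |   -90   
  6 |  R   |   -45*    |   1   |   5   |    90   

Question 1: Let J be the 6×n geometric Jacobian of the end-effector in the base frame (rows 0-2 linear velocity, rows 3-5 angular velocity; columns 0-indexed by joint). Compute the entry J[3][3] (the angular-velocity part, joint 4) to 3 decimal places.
1.000

axis z_3 = (1.0000,-0.0000,-0.0000); lever o_n−o_3 = (4.9142,-8.3284,-7.5355)
cross product → J_v[:, 3] = (0.0000,7.5355,-8.3284)
J_ω[:, 3] = z_3
entry J[3][3] = 1.0000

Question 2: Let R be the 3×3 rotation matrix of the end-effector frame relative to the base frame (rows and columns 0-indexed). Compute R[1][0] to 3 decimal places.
End-effector x-axis (col 0 of R) = (0.5000,-0.5000,-0.7071)
R[1][0] = -0.5000

-0.500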